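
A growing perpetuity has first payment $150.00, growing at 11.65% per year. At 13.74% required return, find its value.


Formula: PV = C / (r - g)
Spread: r - g = 0.1374 - 0.1165 = 0.0209
Substituting: PV = $150.00 / 0.0209
PV = $7,177.03

$7,177.03


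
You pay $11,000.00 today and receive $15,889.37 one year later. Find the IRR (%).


Formula: IRR = C1/C0 - 1
Substituting: IRR = $15,889.37 / $11,000.00 - 1
Ratio: 1.444488 - 1 = 0.444488
IRR = 44.4488%

44.4488%


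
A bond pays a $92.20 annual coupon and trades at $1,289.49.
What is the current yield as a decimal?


Formula: Current yield = annual coupon / price
Substituting: CY = $92.20 / $1,289.49
CY = 0.071501

0.071501


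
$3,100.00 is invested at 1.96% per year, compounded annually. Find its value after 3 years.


Formula: FV = P * (1 + r)^n
Substituting: FV = $3,100.00 * (1 + 0.0196)^3
Growth factor: (1.0196)^3 = 1.05996
FV = $3,100.00 * 1.05996 = $3,285.88

$3,285.88


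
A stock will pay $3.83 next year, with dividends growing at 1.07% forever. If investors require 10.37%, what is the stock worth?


Formula: P = D1 / (r - g)
Spread: r - g = 0.1037 - 0.0107 = 0.093
Substituting: P = $3.83 / 0.093
P = $41.18

$41.18


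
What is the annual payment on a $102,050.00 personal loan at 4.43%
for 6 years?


Formula: PMT = PV * r / (1 - (1+r)^(-n))
Denominator: 1 - (1 + 0.0443)^(-6) = 0.229011
Numerator: $102,050.00 * 0.0443 = 4520.815
PMT = 4520.815 / 0.229011 = $19,740.62

$19,740.62


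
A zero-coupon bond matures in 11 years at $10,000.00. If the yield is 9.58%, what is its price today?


Formula: Price = FV / (1 + r)^n
Substituting: Price = $10,000.00 / (1 + 0.0958)^11
Discount factor: (1.0958)^11 = 2.735547
Price = $10,000.00 / 2.735547 = $3,655.58

$3,655.58


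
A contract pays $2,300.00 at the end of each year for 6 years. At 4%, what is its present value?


Formula: PV = PMT * (1 - (1+r)^(-n)) / r
Discount factor: (1 + 0.04)^(-6) = 0.790315
Bracket: 1 - 0.790315 = 0.209685
PV = $2,300.00 * 0.209685 / 0.04 = $12,056.91

$12,056.91


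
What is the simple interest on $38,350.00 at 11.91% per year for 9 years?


Formula: I = P * r * t
Substituting: I = $38,350.00 * 0.1191 * 9
Step: I = $38,350.00 * 1.0719
I = $41,107.37

$41,107.37


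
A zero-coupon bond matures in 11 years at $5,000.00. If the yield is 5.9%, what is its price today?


Formula: Price = FV / (1 + r)^n
Substituting: Price = $5,000.00 / (1 + 0.059)^11
Discount factor: (1.059)^11 = 1.878692
Price = $5,000.00 / 1.878692 = $2,661.43

$2,661.43


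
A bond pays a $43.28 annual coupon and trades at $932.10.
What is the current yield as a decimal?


Formula: Current yield = annual coupon / price
Substituting: CY = $43.28 / $932.10
CY = 0.046433

0.046433


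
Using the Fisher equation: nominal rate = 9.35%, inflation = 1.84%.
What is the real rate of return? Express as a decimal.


Formula: (1 + r_real) = (1 + r_nom) / (1 + inflation)
Substituting: (1 + r_real) = 1.0935 / 1.0184
(1 + r_real) = 1.073743
r_real = 1.073743 - 1 = 0.073743

0.073743


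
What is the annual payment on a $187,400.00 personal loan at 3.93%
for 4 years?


Formula: PMT = PV * r / (1 - (1+r)^(-n))
Denominator: 1 - (1 + 0.0393)^(-4) = 0.142891
Numerator: $187,400.00 * 0.0393 = 7364.82
PMT = 7364.82 / 0.142891 = $51,541.69

$51,541.69


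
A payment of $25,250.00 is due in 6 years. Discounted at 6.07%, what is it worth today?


Formula: PV = FV / (1 + r)^n
Substituting: PV = $25,250.00 / (1 + 0.0607)^6
Discount factor: (1.0607)^6 = 1.424149
PV = $25,250.00 / 1.424149 = $17,729.89

$17,729.89


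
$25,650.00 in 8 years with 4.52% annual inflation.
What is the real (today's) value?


Formula: Real value = nominal / (1 + inflation)^years
Price level: (1 + 0.0452)^8 = 1.424279
Real value = $25,650.00 / 1.424279 = $18,009.11

$18,009.11


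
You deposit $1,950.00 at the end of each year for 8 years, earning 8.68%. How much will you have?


Formula: FV = PMT * ((1+r)^n - 1) / r
Growth factor: (1 + 0.0868)^8 = 1.946243
Numerator: 1.946243 - 1 = 0.946243
FV = $1,950.00 * 0.946243 / 0.0868 = $21,257.76

$21,257.76


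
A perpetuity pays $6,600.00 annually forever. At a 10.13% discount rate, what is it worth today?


Formula: PV = C / r
Substituting: PV = $6,600.00 / 0.1013
PV = $65,153.01

$65,153.01


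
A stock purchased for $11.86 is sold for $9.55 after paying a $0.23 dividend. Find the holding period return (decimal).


Formula: HPR = (P1 - P0 + D) / P0
Gain: $9.55 - $11.86 + $0.23 = -$2.08
HPR = -$2.08 / $11.86 = -0.1754

-0.1754


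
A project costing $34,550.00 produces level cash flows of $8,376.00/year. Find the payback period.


Formula: Payback = investment / annual cash flow
Substituting: Payback = $34,550.00 / $8,376.00
Payback = 4.1249 years

4.1249 years


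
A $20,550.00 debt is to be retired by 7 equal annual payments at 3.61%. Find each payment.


Formula: PMT = PV * r / (1 - (1+r)^(-n))
Denominator: 1 - (1 + 0.0361)^(-7) = 0.219832
Numerator: $20,550.00 * 0.0361 = 741.855
PMT = 741.855 / 0.219832 = $3,374.65

$3,374.65


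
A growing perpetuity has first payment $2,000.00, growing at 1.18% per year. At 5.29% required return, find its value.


Formula: PV = C / (r - g)
Spread: r - g = 0.0529 - 0.0118 = 0.0411
Substituting: PV = $2,000.00 / 0.0411
PV = $48,661.80

$48,661.80


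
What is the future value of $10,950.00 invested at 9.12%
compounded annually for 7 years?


Formula: FV = P * (1 + r)^n
Substituting: FV = $10,950.00 * (1 + 0.0912)^7
Growth factor: (1.0912)^7 = 1.842173
FV = $10,950.00 * 1.842173 = $20,171.80

$20,171.80


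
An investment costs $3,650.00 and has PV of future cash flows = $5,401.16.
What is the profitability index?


Formula: PI = PV(cash flows) / initial investment
Substituting: PI = $5,401.16 / $3,650.00
PI = 1.4798

1.4798


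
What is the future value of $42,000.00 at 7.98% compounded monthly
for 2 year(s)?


Formula: FV = P * (1 + r/m)^(m*t)
Period rate: r/m = 0.0798 / 12 = 0.00665
Total periods: m*t = 12 * 2 = 24
Growth factor: (1 + 0.00665)^24 = 1.172422
FV = $42,000.00 * 1.172422 = $49,241.72

$49,241.72


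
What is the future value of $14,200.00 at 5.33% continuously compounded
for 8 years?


Formula: FV = P * e^(r*t)
Exponent: r*t = 0.0533 * 8 = 0.4264
e^(0.4264) = 1.531733
FV = $14,200.00 * 1.531733 = $21,750.61

$21,750.61


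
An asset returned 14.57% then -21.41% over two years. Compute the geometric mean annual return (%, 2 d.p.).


Formula: Geometric mean = ((1+r1)*(1+r2))^(1/2) - 1
Product: (1 + 0.1457) * (1 + -0.2141) = 1.1457 * 0.7859 = 0.900406
Square root: 0.900406^0.5 = 0.948897
Geometric mean = 0.948897 - 1 = -0.051103
As percentage: -5.11%

-5.11%


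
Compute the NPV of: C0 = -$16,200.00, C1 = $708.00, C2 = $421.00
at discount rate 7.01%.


Formula: NPV = C0 + C1/(1+r) + C2/(1+r)^2
Discount C1: $708.00 / (1 + 0.0701) = $661.62
Discount C2: $421.00 / (1 + 0.0701)^2 = $367.65
NPV = -$16,200.00 + $661.62 + $367.65 = -$15,170.73

-$15,170.73


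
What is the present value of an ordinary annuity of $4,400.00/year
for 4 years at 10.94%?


Formula: PV = PMT * (1 - (1+r)^(-n)) / r
Discount factor: (1 + 0.1094)^(-4) = 0.660157
Bracket: 1 - 0.660157 = 0.339843
PV = $4,400.00 * 0.339843 / 0.1094 = $13,668.27

$13,668.27


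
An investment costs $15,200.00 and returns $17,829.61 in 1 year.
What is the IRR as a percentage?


Formula: IRR = C1/C0 - 1
Substituting: IRR = $17,829.61 / $15,200.00 - 1
Ratio: 1.173001 - 1 = 0.173001
IRR = 17.3001%

17.3001%


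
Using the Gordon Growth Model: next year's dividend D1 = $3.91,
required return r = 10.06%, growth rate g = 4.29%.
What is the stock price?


Formula: P = D1 / (r - g)
Spread: r - g = 0.1006 - 0.0429 = 0.0577
Substituting: P = $3.91 / 0.0577
P = $67.76

$67.76


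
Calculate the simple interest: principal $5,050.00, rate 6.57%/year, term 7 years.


Formula: I = P * r * t
Substituting: I = $5,050.00 * 0.0657 * 7
Step: I = $5,050.00 * 0.4599
I = $2,322.50

$2,322.50


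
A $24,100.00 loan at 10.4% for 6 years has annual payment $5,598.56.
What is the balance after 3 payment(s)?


Formula: Balance = PV*(1+r)^k - PMT*((1+r)^k - 1)/r
Growth: (1 + 0.104)^3 = 1.345573
Accumulated factor: ((1+r)^k - 1)/r = 3.322816
Balance = $24,100.00 * 1.345573 - $5,598.56 * 3.322816
Balance = $13,825.32

$13,825.32


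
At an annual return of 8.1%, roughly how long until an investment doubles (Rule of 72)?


Formula: Years ≈ 72 / r
Substituting: Years ≈ 72 / 8.1
Years ≈ 8.9

8.9 years


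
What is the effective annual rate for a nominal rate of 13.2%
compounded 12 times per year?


Formula: EAR = (1 + r/m)^m - 1
Period rate: r/m = 0.132 / 12 = 0.011
Compounding: (1 + 0.011)^12 = 1.140286
EAR = 1.140286 - 1 = 0.140286

0.140286


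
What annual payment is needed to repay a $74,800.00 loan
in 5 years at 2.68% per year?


Formula: PMT = PV * r / (1 - (1+r)^(-n))
Denominator: 1 - (1 + 0.0268)^(-5) = 0.123866
Numerator: $74,800.00 * 0.0268 = 2004.64
PMT = 2004.64 / 0.123866 = $16,183.98

$16,183.98


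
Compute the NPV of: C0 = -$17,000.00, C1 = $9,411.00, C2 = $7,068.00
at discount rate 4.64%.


Formula: NPV = C0 + C1/(1+r) + C2/(1+r)^2
Discount C1: $9,411.00 / (1 + 0.0464) = $8,993.69
Discount C2: $7,068.00 / (1 + 0.0464)^2 = $6,455.07
NPV = -$17,000.00 + $8,993.69 + $6,455.07 = -$1,551.24

-$1,551.24


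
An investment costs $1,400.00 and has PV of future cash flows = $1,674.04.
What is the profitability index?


Formula: PI = PV(cash flows) / initial investment
Substituting: PI = $1,674.04 / $1,400.00
PI = 1.1957

1.1957


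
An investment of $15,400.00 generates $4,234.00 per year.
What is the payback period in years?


Formula: Payback = investment / annual cash flow
Substituting: Payback = $15,400.00 / $4,234.00
Payback = 3.6372 years

3.6372 years


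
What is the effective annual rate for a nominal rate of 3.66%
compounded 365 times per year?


Formula: EAR = (1 + r/m)^m - 1
Period rate: r/m = 0.0366 / 365 = 0.0001
Compounding: (1 + 0.0001)^365 = 1.037276
EAR = 1.037276 - 1 = 0.037276

0.037276


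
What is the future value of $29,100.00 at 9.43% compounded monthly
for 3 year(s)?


Formula: FV = P * (1 + r/m)^(m*t)
Period rate: r/m = 0.0943 / 12 = 0.007858
Total periods: m*t = 12 * 3 = 36
Growth factor: (1 + 0.007858)^36 = 1.325506
FV = $29,100.00 * 1.325506 = $38,572.22

$38,572.22


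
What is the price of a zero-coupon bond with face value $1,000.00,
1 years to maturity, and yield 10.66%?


Formula: Price = FV / (1 + r)^n
Substituting: Price = $1,000.00 / (1 + 0.1066)^1
Discount factor: (1.1066)^1 = 1.1066
Price = $1,000.00 / 1.1066 = $903.67

$903.67


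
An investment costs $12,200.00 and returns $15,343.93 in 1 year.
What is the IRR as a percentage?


Formula: IRR = C1/C0 - 1
Substituting: IRR = $15,343.93 / $12,200.00 - 1
Ratio: 1.257699 - 1 = 0.257699
IRR = 25.7699%

25.7699%


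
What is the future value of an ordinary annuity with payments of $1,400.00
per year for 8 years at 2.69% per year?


Formula: FV = PMT * ((1+r)^n - 1) / r
Growth factor: (1 + 0.0269)^8 = 1.236589
Numerator: 1.236589 - 1 = 0.236589
FV = $1,400.00 * 0.236589 / 0.0269 = $12,313.16

$12,313.16


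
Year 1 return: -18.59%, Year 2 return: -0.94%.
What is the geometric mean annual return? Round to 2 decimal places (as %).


Formula: Geometric mean = ((1+r1)*(1+r2))^(1/2) - 1
Product: (1 + -0.1859) * (1 + -0.0094) = 0.8141 * 0.9906 = 0.806447
Square root: 0.806447^0.5 = 0.898024
Geometric mean = 0.898024 - 1 = -0.101976
As percentage: -10.20%

-10.20%


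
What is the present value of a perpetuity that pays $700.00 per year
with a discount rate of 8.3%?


Formula: PV = C / r
Substituting: PV = $700.00 / 0.083
PV = $8,433.73

$8,433.73


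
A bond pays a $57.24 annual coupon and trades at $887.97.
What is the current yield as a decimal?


Formula: Current yield = annual coupon / price
Substituting: CY = $57.24 / $887.97
CY = 0.064462

0.064462


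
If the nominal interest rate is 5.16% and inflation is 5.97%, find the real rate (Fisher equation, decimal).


Formula: (1 + r_real) = (1 + r_nom) / (1 + inflation)
Substituting: (1 + r_real) = 1.0516 / 1.0597
(1 + r_real) = 0.992356
r_real = 0.992356 - 1 = -0.007644

-0.007644


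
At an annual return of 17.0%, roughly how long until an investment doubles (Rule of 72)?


Formula: Years ≈ 72 / r
Substituting: Years ≈ 72 / 17.0
Years ≈ 4.2

4.2 years


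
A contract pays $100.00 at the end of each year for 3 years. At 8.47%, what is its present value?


Formula: PV = PMT * (1 - (1+r)^(-n)) / r
Discount factor: (1 + 0.0847)^(-3) = 0.783558
Bracket: 1 - 0.783558 = 0.216442
PV = $100.00 * 0.216442 / 0.0847 = $255.54

$255.54


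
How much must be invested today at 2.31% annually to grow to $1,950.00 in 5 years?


Formula: PV = FV / (1 + r)^n
Substituting: PV = $1,950.00 / (1 + 0.0231)^5
Discount factor: (1.0231)^5 = 1.120961
PV = $1,950.00 / 1.120961 = $1,739.58

$1,739.58


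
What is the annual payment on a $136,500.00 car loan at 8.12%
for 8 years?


Formula: PMT = PV * r / (1 - (1+r)^(-n))
Denominator: 1 - (1 + 0.0812)^(-8) = 0.46451
Numerator: $136,500.00 * 0.0812 = 11083.8
PMT = 11083.8 / 0.46451 = $23,861.29

$23,861.29


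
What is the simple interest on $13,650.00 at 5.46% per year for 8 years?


Formula: I = P * r * t
Substituting: I = $13,650.00 * 0.0546 * 8
Step: I = $13,650.00 * 0.4368
I = $5,962.32

$5,962.32


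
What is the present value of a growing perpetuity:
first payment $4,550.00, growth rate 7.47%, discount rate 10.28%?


Formula: PV = C / (r - g)
Spread: r - g = 0.1028 - 0.0747 = 0.0281
Substituting: PV = $4,550.00 / 0.0281
PV = $161,921.71

$161,921.71


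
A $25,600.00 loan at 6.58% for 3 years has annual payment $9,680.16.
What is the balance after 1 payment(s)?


Formula: Balance = PV*(1+r)^k - PMT*((1+r)^k - 1)/r
Growth: (1 + 0.0658)^1 = 1.0658
Accumulated factor: ((1+r)^k - 1)/r = 1.0
Balance = $25,600.00 * 1.0658 - $9,680.16 * 1.0
Balance = $17,604.32

$17,604.32


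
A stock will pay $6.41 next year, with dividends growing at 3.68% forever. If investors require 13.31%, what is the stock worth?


Formula: P = D1 / (r - g)
Spread: r - g = 0.1331 - 0.0368 = 0.0963
Substituting: P = $6.41 / 0.0963
P = $66.56

$66.56


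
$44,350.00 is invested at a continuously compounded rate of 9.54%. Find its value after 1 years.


Formula: FV = P * e^(r*t)
Exponent: r*t = 0.0954 * 1 = 0.0954
e^(0.0954) = 1.100099
FV = $44,350.00 * 1.100099 = $48,789.38

$48,789.38


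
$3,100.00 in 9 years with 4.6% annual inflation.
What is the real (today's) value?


Formula: Real value = nominal / (1 + inflation)^years
Price level: (1 + 0.046)^9 = 1.498943
Real value = $3,100.00 / 1.498943 = $2,068.12

$2,068.12


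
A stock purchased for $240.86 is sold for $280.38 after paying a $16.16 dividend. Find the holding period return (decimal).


Formula: HPR = (P1 - P0 + D) / P0
Gain: $280.38 - $240.86 + $16.16 = $55.68
HPR = $55.68 / $240.86 = 0.2312

0.2312


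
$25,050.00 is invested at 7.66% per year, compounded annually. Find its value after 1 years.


Formula: FV = P * (1 + r)^n
Substituting: FV = $25,050.00 * (1 + 0.0766)^1
Growth factor: (1.0766)^1 = 1.0766
FV = $25,050.00 * 1.0766 = $26,968.83

$26,968.83


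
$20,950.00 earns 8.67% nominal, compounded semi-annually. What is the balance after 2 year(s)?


Formula: FV = P * (1 + r/m)^(m*t)
Period rate: r/m = 0.0867 / 2 = 0.04335
Total periods: m*t = 2 * 2 = 4
Growth factor: (1 + 0.04335)^4 = 1.185005
FV = $20,950.00 * 1.185005 = $24,825.85

$24,825.85


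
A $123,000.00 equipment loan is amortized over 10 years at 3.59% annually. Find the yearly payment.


Formula: PMT = PV * r / (1 - (1+r)^(-n))
Denominator: 1 - (1 + 0.0359)^(-10) = 0.297216
Numerator: $123,000.00 * 0.0359 = 4415.7
PMT = 4415.7 / 0.297216 = $14,856.86

$14,856.86


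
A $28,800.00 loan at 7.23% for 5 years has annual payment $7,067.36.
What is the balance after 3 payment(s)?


Formula: Balance = PV*(1+r)^k - PMT*((1+r)^k - 1)/r
Growth: (1 + 0.0723)^3 = 1.23296
Accumulated factor: ((1+r)^k - 1)/r = 3.222127
Balance = $28,800.00 * 1.23296 - $7,067.36 * 3.222127
Balance = $12,737.31

$12,737.31


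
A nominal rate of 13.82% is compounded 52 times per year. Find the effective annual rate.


Formula: EAR = (1 + r/m)^m - 1
Period rate: r/m = 0.1382 / 52 = 0.002658
Compounding: (1 + 0.002658)^52 = 1.147995
EAR = 1.147995 - 1 = 0.147995

0.147995


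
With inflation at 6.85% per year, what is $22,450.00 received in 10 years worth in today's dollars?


Formula: Real value = nominal / (1 + inflation)^years
Price level: (1 + 0.0685)^10 = 1.939748
Real value = $22,450.00 / 1.939748 = $11,573.67

$11,573.67


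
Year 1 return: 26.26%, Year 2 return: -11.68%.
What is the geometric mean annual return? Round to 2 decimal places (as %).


Formula: Geometric mean = ((1+r1)*(1+r2))^(1/2) - 1
Product: (1 + 0.2626) * (1 + -0.1168) = 1.2626 * 0.8832 = 1.115128
Square root: 1.115128^0.5 = 1.055996
Geometric mean = 1.055996 - 1 = 0.055996
As percentage: 5.60%

5.60%


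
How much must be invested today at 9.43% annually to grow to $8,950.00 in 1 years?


Formula: PV = FV / (1 + r)^n
Substituting: PV = $8,950.00 / (1 + 0.0943)^1
Discount factor: (1.0943)^1 = 1.0943
PV = $8,950.00 / 1.0943 = $8,178.74

$8,178.74


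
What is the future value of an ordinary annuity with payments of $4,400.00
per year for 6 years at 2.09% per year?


Formula: FV = PMT * ((1+r)^n - 1) / r
Growth factor: (1 + 0.0209)^6 = 1.132138
Numerator: 1.132138 - 1 = 0.132138
FV = $4,400.00 * 0.132138 / 0.0209 = $27,818.45

$27,818.45


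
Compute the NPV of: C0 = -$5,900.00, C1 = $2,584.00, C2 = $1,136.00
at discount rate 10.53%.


Formula: NPV = C0 + C1/(1+r) + C2/(1+r)^2
Discount C1: $2,584.00 / (1 + 0.1053) = $2,337.83
Discount C2: $1,136.00 / (1 + 0.1053)^2 = $929.86
NPV = -$5,900.00 + $2,337.83 + $929.86 = -$2,632.31

-$2,632.31


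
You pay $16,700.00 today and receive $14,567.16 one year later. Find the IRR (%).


Formula: IRR = C1/C0 - 1
Substituting: IRR = $14,567.16 / $16,700.00 - 1
Ratio: 0.872285 - 1 = -0.127715
IRR = -12.7715%

-12.7715%


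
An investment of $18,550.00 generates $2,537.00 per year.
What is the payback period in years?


Formula: Payback = investment / annual cash flow
Substituting: Payback = $18,550.00 / $2,537.00
Payback = 7.3118 years

7.3118 years


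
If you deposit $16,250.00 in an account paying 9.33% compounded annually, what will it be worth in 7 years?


Formula: FV = P * (1 + r)^n
Substituting: FV = $16,250.00 * (1 + 0.0933)^7
Growth factor: (1.0933)^7 = 1.867134
FV = $16,250.00 * 1.867134 = $30,340.92

$30,340.92


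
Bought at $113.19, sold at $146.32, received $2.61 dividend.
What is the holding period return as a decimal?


Formula: HPR = (P1 - P0 + D) / P0
Gain: $146.32 - $113.19 + $2.61 = $35.74
HPR = $35.74 / $113.19 = 0.3158

0.3158


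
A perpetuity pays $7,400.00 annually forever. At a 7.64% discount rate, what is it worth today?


Formula: PV = C / r
Substituting: PV = $7,400.00 / 0.0764
PV = $96,858.64

$96,858.64


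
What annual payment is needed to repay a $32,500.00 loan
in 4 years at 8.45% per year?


Formula: PMT = PV * r / (1 - (1+r)^(-n))
Denominator: 1 - (1 + 0.0845)^(-4) = 0.277094
Numerator: $32,500.00 * 0.0845 = 2746.25
PMT = 2746.25 / 0.277094 = $9,910.89

$9,910.89


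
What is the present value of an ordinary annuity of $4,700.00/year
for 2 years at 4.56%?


Formula: PV = PMT * (1 - (1+r)^(-n)) / r
Discount factor: (1 + 0.0456)^(-2) = 0.914679
Bracket: 1 - 0.914679 = 0.085321
PV = $4,700.00 * 0.085321 / 0.0456 = $8,794.02

$8,794.02


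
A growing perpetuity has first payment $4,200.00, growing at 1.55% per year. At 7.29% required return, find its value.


Formula: PV = C / (r - g)
Spread: r - g = 0.0729 - 0.0155 = 0.0574
Substituting: PV = $4,200.00 / 0.0574
PV = $73,170.73

$73,170.73


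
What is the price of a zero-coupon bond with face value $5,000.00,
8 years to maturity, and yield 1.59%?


Formula: Price = FV / (1 + r)^n
Substituting: Price = $5,000.00 / (1 + 0.0159)^8
Discount factor: (1.0159)^8 = 1.134508
Price = $5,000.00 / 1.134508 = $4,407.20

$4,407.20


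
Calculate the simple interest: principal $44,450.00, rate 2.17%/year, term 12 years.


Formula: I = P * r * t
Substituting: I = $44,450.00 * 0.0217 * 12
Step: I = $44,450.00 * 0.2604
I = $11,574.78

$11,574.78


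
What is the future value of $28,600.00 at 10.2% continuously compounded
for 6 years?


Formula: FV = P * e^(r*t)
Exponent: r*t = 0.102 * 6 = 0.612
e^(0.612) = 1.844116
FV = $28,600.00 * 1.844116 = $52,741.72

$52,741.72


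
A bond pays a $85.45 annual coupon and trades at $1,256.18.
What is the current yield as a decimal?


Formula: Current yield = annual coupon / price
Substituting: CY = $85.45 / $1,256.18
CY = 0.068024

0.068024


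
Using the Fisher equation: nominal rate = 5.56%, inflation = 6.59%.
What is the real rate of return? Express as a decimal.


Formula: (1 + r_real) = (1 + r_nom) / (1 + inflation)
Substituting: (1 + r_real) = 1.0556 / 1.0659
(1 + r_real) = 0.990337
r_real = 0.990337 - 1 = -0.009663

-0.009663


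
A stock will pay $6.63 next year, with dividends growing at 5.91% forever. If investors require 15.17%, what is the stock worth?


Formula: P = D1 / (r - g)
Spread: r - g = 0.1517 - 0.0591 = 0.0926
Substituting: P = $6.63 / 0.0926
P = $71.60

$71.60


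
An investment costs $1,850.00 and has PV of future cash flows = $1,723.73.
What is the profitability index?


Formula: PI = PV(cash flows) / initial investment
Substituting: PI = $1,723.73 / $1,850.00
PI = 0.9317

0.9317


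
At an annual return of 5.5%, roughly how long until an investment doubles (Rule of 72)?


Formula: Years ≈ 72 / r
Substituting: Years ≈ 72 / 5.5
Years ≈ 13.1

13.1 years


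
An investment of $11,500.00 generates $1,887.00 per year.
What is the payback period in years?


Formula: Payback = investment / annual cash flow
Substituting: Payback = $11,500.00 / $1,887.00
Payback = 6.0943 years

6.0943 years


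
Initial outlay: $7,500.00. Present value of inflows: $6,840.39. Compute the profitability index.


Formula: PI = PV(cash flows) / initial investment
Substituting: PI = $6,840.39 / $7,500.00
PI = 0.9121

0.9121


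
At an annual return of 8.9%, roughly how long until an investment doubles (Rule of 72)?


Formula: Years ≈ 72 / r
Substituting: Years ≈ 72 / 8.9
Years ≈ 8.1

8.1 years


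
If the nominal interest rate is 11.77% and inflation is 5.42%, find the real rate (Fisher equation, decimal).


Formula: (1 + r_real) = (1 + r_nom) / (1 + inflation)
Substituting: (1 + r_real) = 1.1177 / 1.0542
(1 + r_real) = 1.060235
r_real = 1.060235 - 1 = 0.060235

0.060235


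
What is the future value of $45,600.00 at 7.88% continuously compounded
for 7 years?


Formula: FV = P * e^(r*t)
Exponent: r*t = 0.0788 * 7 = 0.5516
e^(0.5516) = 1.736028
FV = $45,600.00 * 1.736028 = $79,162.90

$79,162.90


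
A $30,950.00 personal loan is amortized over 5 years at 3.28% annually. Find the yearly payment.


Formula: PMT = PV * r / (1 - (1+r)^(-n))
Denominator: 1 - (1 + 0.0328)^(-5) = 0.149021
Numerator: $30,950.00 * 0.0328 = 1015.16
PMT = 1015.16 / 0.149021 = $6,812.20

$6,812.20


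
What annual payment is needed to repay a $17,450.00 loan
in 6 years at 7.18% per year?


Formula: PMT = PV * r / (1 - (1+r)^(-n))
Denominator: 1 - (1 + 0.0718)^(-6) = 0.340344
Numerator: $17,450.00 * 0.0718 = 1252.91
PMT = 1252.91 / 0.340344 = $3,681.30

$3,681.30


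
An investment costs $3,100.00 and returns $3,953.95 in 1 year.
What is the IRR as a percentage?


Formula: IRR = C1/C0 - 1
Substituting: IRR = $3,953.95 / $3,100.00 - 1
Ratio: 1.275468 - 1 = 0.275468
IRR = 27.5468%

27.5468%


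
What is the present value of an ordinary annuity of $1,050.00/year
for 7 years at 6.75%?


Formula: PV = PMT * (1 - (1+r)^(-n)) / r
Discount factor: (1 + 0.0675)^(-7) = 0.633031
Bracket: 1 - 0.633031 = 0.366969
PV = $1,050.00 * 0.366969 / 0.0675 = $5,708.41

$5,708.41


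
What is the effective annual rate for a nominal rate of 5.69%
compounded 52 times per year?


Formula: EAR = (1 + r/m)^m - 1
Period rate: r/m = 0.0569 / 52 = 0.001094
Compounding: (1 + 0.001094)^52 = 1.058517
EAR = 1.058517 - 1 = 0.058517

0.058517


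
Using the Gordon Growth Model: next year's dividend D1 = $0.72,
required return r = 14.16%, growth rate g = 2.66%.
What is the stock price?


Formula: P = D1 / (r - g)
Spread: r - g = 0.1416 - 0.0266 = 0.115
Substituting: P = $0.72 / 0.115
P = $6.26

$6.26


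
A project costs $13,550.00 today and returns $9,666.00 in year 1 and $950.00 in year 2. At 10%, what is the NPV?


Formula: NPV = C0 + C1/(1+r) + C2/(1+r)^2
Discount C1: $9,666.00 / (1 + 0.1) = $8,787.27
Discount C2: $950.00 / (1 + 0.1)^2 = $785.12
NPV = -$13,550.00 + $8,787.27 + $785.12 = -$3,977.60

-$3,977.60


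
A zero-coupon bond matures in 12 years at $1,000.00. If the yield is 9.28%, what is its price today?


Formula: Price = FV / (1 + r)^n
Substituting: Price = $1,000.00 / (1 + 0.0928)^12
Discount factor: (1.0928)^12 = 2.900603
Price = $1,000.00 / 2.900603 = $344.76

$344.76


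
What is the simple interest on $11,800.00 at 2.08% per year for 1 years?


Formula: I = P * r * t
Substituting: I = $11,800.00 * 0.0208 * 1
Step: I = $11,800.00 * 0.0208
I = $245.44

$245.44


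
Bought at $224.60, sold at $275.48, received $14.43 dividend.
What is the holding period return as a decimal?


Formula: HPR = (P1 - P0 + D) / P0
Gain: $275.48 - $224.60 + $14.43 = $65.31
HPR = $65.31 / $224.60 = 0.2908

0.2908


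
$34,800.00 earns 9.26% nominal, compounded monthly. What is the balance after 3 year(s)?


Formula: FV = P * (1 + r/m)^(m*t)
Period rate: r/m = 0.0926 / 12 = 0.007717
Total periods: m*t = 12 * 3 = 36
Growth factor: (1 + 0.007717)^36 = 1.318815
FV = $34,800.00 * 1.318815 = $45,894.76

$45,894.76


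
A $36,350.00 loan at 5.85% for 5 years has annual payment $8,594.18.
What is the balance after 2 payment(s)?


Formula: Balance = PV*(1+r)^k - PMT*((1+r)^k - 1)/r
Growth: (1 + 0.0585)^2 = 1.120422
Accumulated factor: ((1+r)^k - 1)/r = 2.0585
Balance = $36,350.00 * 1.120422 - $8,594.18 * 2.0585
Balance = $23,036.23

$23,036.23


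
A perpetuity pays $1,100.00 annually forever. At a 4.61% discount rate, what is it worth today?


Formula: PV = C / r
Substituting: PV = $1,100.00 / 0.0461
PV = $23,861.17

$23,861.17


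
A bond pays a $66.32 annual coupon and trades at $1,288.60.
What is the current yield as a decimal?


Formula: Current yield = annual coupon / price
Substituting: CY = $66.32 / $1,288.60
CY = 0.051467

0.051467


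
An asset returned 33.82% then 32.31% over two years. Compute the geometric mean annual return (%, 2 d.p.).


Formula: Geometric mean = ((1+r1)*(1+r2))^(1/2) - 1
Product: (1 + 0.3382) * (1 + 0.3231) = 1.3382 * 1.3231 = 1.770572
Square root: 1.770572^0.5 = 1.330629
Geometric mean = 1.330629 - 1 = 0.330629
As percentage: 33.06%

33.06%


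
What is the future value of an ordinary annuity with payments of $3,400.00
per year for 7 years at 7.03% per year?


Formula: FV = PMT * ((1+r)^n - 1) / r
Growth factor: (1 + 0.0703)^7 = 1.608936
Numerator: 1.608936 - 1 = 0.608936
FV = $3,400.00 * 0.608936 / 0.0703 = $29,450.66

$29,450.66


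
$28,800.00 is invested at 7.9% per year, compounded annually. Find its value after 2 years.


Formula: FV = P * (1 + r)^n
Substituting: FV = $28,800.00 * (1 + 0.079)^2
Growth factor: (1.079)^2 = 1.164241
FV = $28,800.00 * 1.164241 = $33,530.14

$33,530.14


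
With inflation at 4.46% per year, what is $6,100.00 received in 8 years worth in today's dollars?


Formula: Real value = nominal / (1 + inflation)^years
Price level: (1 + 0.0446)^8 = 1.417752
Real value = $6,100.00 / 1.417752 = $4,302.59

$4,302.59


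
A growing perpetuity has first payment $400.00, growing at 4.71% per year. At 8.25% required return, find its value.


Formula: PV = C / (r - g)
Spread: r - g = 0.0825 - 0.0471 = 0.0354
Substituting: PV = $400.00 / 0.0354
PV = $11,299.44

$11,299.44


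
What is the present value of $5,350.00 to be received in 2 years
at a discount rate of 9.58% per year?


Formula: PV = FV / (1 + r)^n
Substituting: PV = $5,350.00 / (1 + 0.0958)^2
Discount factor: (1.0958)^2 = 1.200778
PV = $5,350.00 / 1.200778 = $4,455.45

$4,455.45


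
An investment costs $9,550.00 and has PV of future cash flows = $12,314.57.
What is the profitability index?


Formula: PI = PV(cash flows) / initial investment
Substituting: PI = $12,314.57 / $9,550.00
PI = 1.2895

1.2895


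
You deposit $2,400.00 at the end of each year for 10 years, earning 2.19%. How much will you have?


Formula: FV = PMT * ((1+r)^n - 1) / r
Growth factor: (1 + 0.0219)^10 = 1.241892
Numerator: 1.241892 - 1 = 0.241892
FV = $2,400.00 * 0.241892 / 0.0219 = $26,508.76

$26,508.76


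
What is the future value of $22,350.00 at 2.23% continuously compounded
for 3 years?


Formula: FV = P * e^(r*t)
Exponent: r*t = 0.0223 * 3 = 0.0669
e^(0.0669) = 1.069189
FV = $22,350.00 * 1.069189 = $23,896.36

$23,896.36


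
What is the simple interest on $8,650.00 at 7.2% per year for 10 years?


Formula: I = P * r * t
Substituting: I = $8,650.00 * 0.072 * 10
Step: I = $8,650.00 * 0.72
I = $6,228.00

$6,228.00


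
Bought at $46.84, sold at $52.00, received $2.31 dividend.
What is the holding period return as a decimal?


Formula: HPR = (P1 - P0 + D) / P0
Gain: $52.00 - $46.84 + $2.31 = $7.47
HPR = $7.47 / $46.84 = 0.1595

0.1595


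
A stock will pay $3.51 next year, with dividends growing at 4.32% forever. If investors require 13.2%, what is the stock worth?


Formula: P = D1 / (r - g)
Spread: r - g = 0.132 - 0.0432 = 0.0888
Substituting: P = $3.51 / 0.0888
P = $39.53

$39.53


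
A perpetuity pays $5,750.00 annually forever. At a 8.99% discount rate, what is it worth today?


Formula: PV = C / r
Substituting: PV = $5,750.00 / 0.0899
PV = $63,959.96

$63,959.96


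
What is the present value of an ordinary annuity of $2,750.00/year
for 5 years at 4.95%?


Formula: PV = PMT * (1 - (1+r)^(-n)) / r
Discount factor: (1 + 0.0495)^(-5) = 0.785394
Bracket: 1 - 0.785394 = 0.214606
PV = $2,750.00 * 0.214606 / 0.0495 = $11,922.53

$11,922.53


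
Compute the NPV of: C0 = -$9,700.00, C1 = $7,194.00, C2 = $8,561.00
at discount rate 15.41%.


Formula: NPV = C0 + C1/(1+r) + C2/(1+r)^2
Discount C1: $7,194.00 / (1 + 0.1541) = $6,233.43
Discount C2: $8,561.00 / (1 + 0.1541)^2 = $6,427.43
NPV = -$9,700.00 + $6,233.43 + $6,427.43 = $2,960.86

$2,960.86


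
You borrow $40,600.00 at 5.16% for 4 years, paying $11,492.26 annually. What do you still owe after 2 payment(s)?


Formula: Balance = PV*(1+r)^k - PMT*((1+r)^k - 1)/r
Growth: (1 + 0.0516)^2 = 1.105863
Accumulated factor: ((1+r)^k - 1)/r = 2.0516
Balance = $40,600.00 * 1.105863 - $11,492.26 * 2.0516
Balance = $21,320.50

$21,320.50


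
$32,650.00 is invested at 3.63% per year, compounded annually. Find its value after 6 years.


Formula: FV = P * (1 + r)^n
Substituting: FV = $32,650.00 * (1 + 0.0363)^6
Growth factor: (1.0363)^6 = 1.238548
FV = $32,650.00 * 1.238548 = $40,438.61

$40,438.61


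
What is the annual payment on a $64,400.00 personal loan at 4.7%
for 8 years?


Formula: PMT = PV * r / (1 - (1+r)^(-n))
Denominator: 1 - (1 + 0.047)^(-8) = 0.307489
Numerator: $64,400.00 * 0.047 = 3026.8
PMT = 3026.8 / 0.307489 = $9,843.60

$9,843.60


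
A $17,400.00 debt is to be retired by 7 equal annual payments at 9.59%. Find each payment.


Formula: PMT = PV * r / (1 - (1+r)^(-n))
Denominator: 1 - (1 + 0.0959)^(-7) = 0.473251
Numerator: $17,400.00 * 0.0959 = 1668.66
PMT = 1668.66 / 0.473251 = $3,525.95

$3,525.95


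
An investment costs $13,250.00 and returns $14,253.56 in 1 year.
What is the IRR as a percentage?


Formula: IRR = C1/C0 - 1
Substituting: IRR = $14,253.56 / $13,250.00 - 1
Ratio: 1.07574 - 1 = 0.07574
IRR = 7.574%

7.574%


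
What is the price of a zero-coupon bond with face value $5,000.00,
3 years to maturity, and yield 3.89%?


Formula: Price = FV / (1 + r)^n
Substituting: Price = $5,000.00 / (1 + 0.0389)^3
Discount factor: (1.0389)^3 = 1.121298
Price = $5,000.00 / 1.121298 = $4,459.12

$4,459.12


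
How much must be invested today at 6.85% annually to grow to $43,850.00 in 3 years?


Formula: PV = FV / (1 + r)^n
Substituting: PV = $43,850.00 / (1 + 0.0685)^3
Discount factor: (1.0685)^3 = 1.219898
PV = $43,850.00 / 1.219898 = $35,945.62

$35,945.62


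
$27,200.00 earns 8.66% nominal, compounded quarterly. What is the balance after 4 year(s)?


Formula: FV = P * (1 + r/m)^(m*t)
Period rate: r/m = 0.0866 / 4 = 0.02165
Total periods: m*t = 4 * 4 = 16
Growth factor: (1 + 0.02165)^16 = 1.408751
FV = $27,200.00 * 1.408751 = $38,318.03

$38,318.03


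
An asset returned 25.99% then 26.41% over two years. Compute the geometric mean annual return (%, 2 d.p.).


Formula: Geometric mean = ((1+r1)*(1+r2))^(1/2) - 1
Product: (1 + 0.2599) * (1 + 0.2641) = 1.2599 * 1.2641 = 1.59264
Square root: 1.59264^0.5 = 1.261998
Geometric mean = 1.261998 - 1 = 0.261998
As percentage: 26.20%

26.20%


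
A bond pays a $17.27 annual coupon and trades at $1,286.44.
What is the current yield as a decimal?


Formula: Current yield = annual coupon / price
Substituting: CY = $17.27 / $1,286.44
CY = 0.013425

0.013425


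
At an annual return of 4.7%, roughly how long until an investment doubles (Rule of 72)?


Formula: Years ≈ 72 / r
Substituting: Years ≈ 72 / 4.7
Years ≈ 15.3

15.3 years


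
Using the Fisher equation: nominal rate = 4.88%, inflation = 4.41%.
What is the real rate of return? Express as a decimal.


Formula: (1 + r_real) = (1 + r_nom) / (1 + inflation)
Substituting: (1 + r_real) = 1.0488 / 1.0441
(1 + r_real) = 1.004501
r_real = 1.004501 - 1 = 0.004501

0.004501


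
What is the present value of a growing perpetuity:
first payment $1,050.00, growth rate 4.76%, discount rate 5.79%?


Formula: PV = C / (r - g)
Spread: r - g = 0.0579 - 0.0476 = 0.0103
Substituting: PV = $1,050.00 / 0.0103
PV = $101,941.75

$101,941.75


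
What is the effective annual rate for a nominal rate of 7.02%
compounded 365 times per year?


Formula: EAR = (1 + r/m)^m - 1
Period rate: r/m = 0.0702 / 365 = 0.000192
Compounding: (1 + 0.000192)^365 = 1.072715
EAR = 1.072715 - 1 = 0.072715

0.072715


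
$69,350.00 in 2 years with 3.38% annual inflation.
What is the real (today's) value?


Formula: Real value = nominal / (1 + inflation)^years
Price level: (1 + 0.0338)^2 = 1.068742
Real value = $69,350.00 / 1.068742 = $64,889.35

$64,889.35


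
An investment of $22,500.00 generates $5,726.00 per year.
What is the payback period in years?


Formula: Payback = investment / annual cash flow
Substituting: Payback = $22,500.00 / $5,726.00
Payback = 3.9294 years

3.9294 years


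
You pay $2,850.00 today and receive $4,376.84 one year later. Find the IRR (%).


Formula: IRR = C1/C0 - 1
Substituting: IRR = $4,376.84 / $2,850.00 - 1
Ratio: 1.535733 - 1 = 0.535733
IRR = 53.5733%

53.5733%


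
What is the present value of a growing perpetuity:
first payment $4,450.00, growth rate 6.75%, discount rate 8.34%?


Formula: PV = C / (r - g)
Spread: r - g = 0.0834 - 0.0675 = 0.0159
Substituting: PV = $4,450.00 / 0.0159
PV = $279,874.21

$279,874.21


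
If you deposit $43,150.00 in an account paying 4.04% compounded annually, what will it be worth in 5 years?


Formula: FV = P * (1 + r)^n
Substituting: FV = $43,150.00 * (1 + 0.0404)^5
Growth factor: (1.0404)^5 = 1.218994
FV = $43,150.00 * 1.218994 = $52,599.61

$52,599.61


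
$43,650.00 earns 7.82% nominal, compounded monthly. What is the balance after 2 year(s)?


Formula: FV = P * (1 + r/m)^(m*t)
Period rate: r/m = 0.0782 / 12 = 0.006517
Total periods: m*t = 12 * 2 = 24
Growth factor: (1 + 0.006517)^24 = 1.168701
FV = $43,650.00 * 1.168701 = $51,013.78

$51,013.78


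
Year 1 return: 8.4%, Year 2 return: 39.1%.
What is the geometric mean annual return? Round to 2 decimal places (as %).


Formula: Geometric mean = ((1+r1)*(1+r2))^(1/2) - 1
Product: (1 + 0.084) * (1 + 0.391) = 1.084 * 1.391 = 1.507844
Square root: 1.507844^0.5 = 1.227943
Geometric mean = 1.227943 - 1 = 0.227943
As percentage: 22.79%

22.79%


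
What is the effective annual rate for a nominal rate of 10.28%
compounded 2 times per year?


Formula: EAR = (1 + r/m)^m - 1
Period rate: r/m = 0.1028 / 2 = 0.0514
Compounding: (1 + 0.0514)^2 = 1.105442
EAR = 1.105442 - 1 = 0.105442

0.105442


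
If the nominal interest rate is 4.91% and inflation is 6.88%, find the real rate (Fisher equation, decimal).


Formula: (1 + r_real) = (1 + r_nom) / (1 + inflation)
Substituting: (1 + r_real) = 1.0491 / 1.0688
(1 + r_real) = 0.981568
r_real = 0.981568 - 1 = -0.018432

-0.018432


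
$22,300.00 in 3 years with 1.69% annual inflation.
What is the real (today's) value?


Formula: Real value = nominal / (1 + inflation)^years
Price level: (1 + 0.0169)^3 = 1.051562
Real value = $22,300.00 / 1.051562 = $21,206.55

$21,206.55


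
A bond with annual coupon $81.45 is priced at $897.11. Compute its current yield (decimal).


Formula: Current yield = annual coupon / price
Substituting: CY = $81.45 / $897.11
CY = 0.090792

0.090792


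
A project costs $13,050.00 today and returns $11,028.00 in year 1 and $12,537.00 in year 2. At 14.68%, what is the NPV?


Formula: NPV = C0 + C1/(1+r) + C2/(1+r)^2
Discount C1: $11,028.00 / (1 + 0.1468) = $9,616.32
Discount C2: $12,537.00 / (1 + 0.1468)^2 = $9,532.75
NPV = -$13,050.00 + $9,616.32 + $9,532.75 = $6,099.07

$6,099.07


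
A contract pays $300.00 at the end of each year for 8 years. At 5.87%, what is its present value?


Formula: PV = PMT * (1 - (1+r)^(-n)) / r
Discount factor: (1 + 0.0587)^(-8) = 0.633602
Bracket: 1 - 0.633602 = 0.366398
PV = $300.00 * 0.366398 / 0.0587 = $1,872.56

$1,872.56


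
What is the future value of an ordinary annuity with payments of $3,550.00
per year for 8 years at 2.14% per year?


Formula: FV = PMT * ((1+r)^n - 1) / r
Growth factor: (1 + 0.0214)^8 = 1.184587
Numerator: 1.184587 - 1 = 0.184587
FV = $3,550.00 * 0.184587 / 0.0214 = $30,620.68

$30,620.68


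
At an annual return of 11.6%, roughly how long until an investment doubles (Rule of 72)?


Formula: Years ≈ 72 / r
Substituting: Years ≈ 72 / 11.6
Years ≈ 6.2

6.2 years


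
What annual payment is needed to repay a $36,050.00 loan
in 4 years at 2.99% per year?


Formula: PMT = PV * r / (1 - (1+r)^(-n))
Denominator: 1 - (1 + 0.0299)^(-4) = 0.111168
Numerator: $36,050.00 * 0.0299 = 1077.895
PMT = 1077.895 / 0.111168 = $9,696.11

$9,696.11


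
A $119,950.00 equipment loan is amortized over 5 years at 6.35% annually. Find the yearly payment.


Formula: PMT = PV * r / (1 - (1+r)^(-n))
Denominator: 1 - (1 + 0.0635)^(-5) = 0.264957
Numerator: $119,950.00 * 0.0635 = 7616.825
PMT = 7616.825 / 0.264957 = $28,747.36

$28,747.36


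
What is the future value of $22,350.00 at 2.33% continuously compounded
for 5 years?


Formula: FV = P * e^(r*t)
Exponent: r*t = 0.0233 * 5 = 0.1165
e^(0.1165) = 1.123558
FV = $22,350.00 * 1.123558 = $25,111.51

$25,111.51


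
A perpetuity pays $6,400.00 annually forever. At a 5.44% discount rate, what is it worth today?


Formula: PV = C / r
Substituting: PV = $6,400.00 / 0.0544
PV = $117,647.06

$117,647.06


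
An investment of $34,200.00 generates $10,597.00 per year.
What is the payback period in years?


Formula: Payback = investment / annual cash flow
Substituting: Payback = $34,200.00 / $10,597.00
Payback = 3.2273 years

3.2273 years
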